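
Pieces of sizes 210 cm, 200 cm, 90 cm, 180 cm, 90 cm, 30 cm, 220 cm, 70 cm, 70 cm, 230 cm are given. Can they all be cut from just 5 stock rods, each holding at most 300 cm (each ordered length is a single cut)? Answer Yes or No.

A valid assignment using 5 stock rods:
  stock rod 1: 230 + 70 = 300
  stock rod 2: 220 + 70 = 290
  stock rod 3: 210 + 90 = 300
  stock rod 4: 200 + 90 = 290
  stock rod 5: 180 + 30 = 210
Every load is within 300 cm, so 5 stock rods suffice.

Yes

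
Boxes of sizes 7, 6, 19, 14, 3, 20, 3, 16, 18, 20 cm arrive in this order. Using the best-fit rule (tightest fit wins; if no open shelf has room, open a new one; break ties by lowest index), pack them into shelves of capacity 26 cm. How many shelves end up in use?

7

  7 → shelf 1 (new)  [load 7/26]
  6 → shelf 1  [load 13/26]
  19 → shelf 2 (new)  [load 19/26]
  14 → shelf 3 (new)  [load 14/26]
  3 → shelf 2  [load 22/26]
  20 → shelf 4 (new)  [load 20/26]
  3 → shelf 2  [load 25/26]
  16 → shelf 5 (new)  [load 16/26]
  18 → shelf 6 (new)  [load 18/26]
  20 → shelf 7 (new)  [load 20/26]
7 shelves opened.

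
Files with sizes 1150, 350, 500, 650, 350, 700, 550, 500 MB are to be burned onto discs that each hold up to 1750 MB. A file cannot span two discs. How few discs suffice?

3

Total = 1150 + 700 + 650 + 550 + 500 + 500 + 350 + 350 = 4750 MB.
Lower bound: ⌈4750/1750⌉ = 3 discs.
A packing using 3 discs:
  disc 1: 1150 + 550 = 1700
  disc 2: 700 + 650 + 350 = 1700
  disc 3: 500 + 500 + 350 = 1350
This matches the lower bound, so 3 is optimal.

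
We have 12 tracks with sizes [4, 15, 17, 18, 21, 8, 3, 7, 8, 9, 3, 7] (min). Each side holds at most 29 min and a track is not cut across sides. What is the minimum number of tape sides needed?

5

Total = 21 + 18 + 17 + 15 + 9 + 8 + 8 + 7 + 7 + 4 + 3 + 3 = 120 min.
Lower bound: ⌈120/29⌉ = 5 tape sides.
A packing using 5 tape sides:
  side 1: 21 + 8 = 29
  side 2: 18 + 9 = 27
  side 3: 17 + 8 + 4 = 29
  side 4: 15 + 7 + 7 = 29
  side 5: 3 + 3 = 6
This matches the lower bound, so 5 is optimal.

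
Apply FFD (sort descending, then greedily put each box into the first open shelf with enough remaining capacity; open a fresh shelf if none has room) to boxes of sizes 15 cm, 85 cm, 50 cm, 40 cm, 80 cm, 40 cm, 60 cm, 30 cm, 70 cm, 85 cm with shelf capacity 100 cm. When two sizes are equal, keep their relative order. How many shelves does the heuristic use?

Sorted descending: 85, 85, 80, 70, 60, 50, 40, 40, 30, 15.
  85 → shelf 1 (new)  [load 85/100]
  85 → shelf 2 (new)  [load 85/100]
  80 → shelf 3 (new)  [load 80/100]
  70 → shelf 4 (new)  [load 70/100]
  60 → shelf 5 (new)  [load 60/100]
  50 → shelf 6 (new)  [load 50/100]
  40 → shelf 5  [load 100/100]
  40 → shelf 6  [load 90/100]
  30 → shelf 4  [load 100/100]
  15 → shelf 1  [load 100/100]
6 shelves opened.

6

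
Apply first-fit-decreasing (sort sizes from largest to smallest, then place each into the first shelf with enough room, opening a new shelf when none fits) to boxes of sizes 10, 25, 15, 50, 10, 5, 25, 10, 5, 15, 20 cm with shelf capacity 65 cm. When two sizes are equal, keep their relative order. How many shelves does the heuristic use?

Sorted descending: 50, 25, 25, 20, 15, 15, 10, 10, 10, 5, 5.
  50 → shelf 1 (new)  [load 50/65]
  25 → shelf 2 (new)  [load 25/65]
  25 → shelf 2  [load 50/65]
  20 → shelf 3 (new)  [load 20/65]
  15 → shelf 1  [load 65/65]
  15 → shelf 2  [load 65/65]
  10 → shelf 3  [load 30/65]
  10 → shelf 3  [load 40/65]
  10 → shelf 3  [load 50/65]
  5 → shelf 3  [load 55/65]
  5 → shelf 3  [load 60/65]
3 shelves opened.

3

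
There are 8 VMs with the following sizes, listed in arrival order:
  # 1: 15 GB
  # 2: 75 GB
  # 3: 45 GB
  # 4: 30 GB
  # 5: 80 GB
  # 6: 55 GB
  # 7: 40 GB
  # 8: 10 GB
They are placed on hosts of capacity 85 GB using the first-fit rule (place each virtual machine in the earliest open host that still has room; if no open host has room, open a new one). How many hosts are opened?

5

  15 → host 1 (new)  [load 15/85]
  75 → host 2 (new)  [load 75/85]
  45 → host 1  [load 60/85]
  30 → host 3 (new)  [load 30/85]
  80 → host 4 (new)  [load 80/85]
  55 → host 3  [load 85/85]
  40 → host 5 (new)  [load 40/85]
  10 → host 1  [load 70/85]
5 hosts opened.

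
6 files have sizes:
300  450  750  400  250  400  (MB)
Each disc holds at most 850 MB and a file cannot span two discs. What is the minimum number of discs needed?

Total = 750 + 450 + 400 + 400 + 300 + 250 = 2550 MB.
Lower bound: ⌈2550/850⌉ = 3 discs.
A packing using 4 discs:
  disc 1: 750 = 750
  disc 2: 450 + 400 = 850
  disc 3: 400 + 300 = 700
  disc 4: 250 = 250
No arrangement into 3 discs stays within capacity, so 4 is optimal.

4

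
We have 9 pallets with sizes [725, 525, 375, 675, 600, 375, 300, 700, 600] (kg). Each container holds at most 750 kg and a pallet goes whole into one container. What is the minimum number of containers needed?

Total = 725 + 700 + 675 + 600 + 600 + 525 + 375 + 375 + 300 = 4875 kg.
Lower bound: ⌈4875/750⌉ = 7 containers.
A packing using 8 containers:
  container 1: 725 = 725
  container 2: 700 = 700
  container 3: 675 = 675
  container 4: 600 = 600
  container 5: 600 = 600
  container 6: 525 = 525
  container 7: 375 + 375 = 750
  container 8: 300 = 300
No arrangement into 7 containers stays within capacity, so 8 is optimal.

8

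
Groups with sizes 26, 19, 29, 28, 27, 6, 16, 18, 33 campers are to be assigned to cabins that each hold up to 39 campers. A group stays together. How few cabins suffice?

7

Total = 33 + 29 + 28 + 27 + 26 + 19 + 18 + 16 + 6 = 202 campers.
Lower bound: ⌈202/39⌉ = 6 cabins.
A packing using 7 cabins:
  cabin 1: 33 + 6 = 39
  cabin 2: 29 = 29
  cabin 3: 28 = 28
  cabin 4: 27 = 27
  cabin 5: 26 = 26
  cabin 6: 19 + 18 = 37
  cabin 7: 16 = 16
No arrangement into 6 cabins stays within capacity, so 7 is optimal.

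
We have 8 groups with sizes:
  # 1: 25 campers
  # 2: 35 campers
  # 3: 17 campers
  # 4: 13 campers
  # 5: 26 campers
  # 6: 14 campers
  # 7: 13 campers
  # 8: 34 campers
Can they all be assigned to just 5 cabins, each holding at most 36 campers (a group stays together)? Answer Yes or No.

Total = 177 campers; ⌈177/36⌉ = 5.
The bound of 5 does not rule out 5, but exhaustive search shows no assignment into 5 cabins of capacity 36 campers exists — the minimum is 6.

No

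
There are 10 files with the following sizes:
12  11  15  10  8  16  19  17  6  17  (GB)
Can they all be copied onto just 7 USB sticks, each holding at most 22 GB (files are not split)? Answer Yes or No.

Yes

A valid assignment using 7 USB sticks:
  USB stick 1: 19 = 19
  USB stick 2: 17 = 17
  USB stick 3: 17 = 17
  USB stick 4: 16 + 6 = 22
  USB stick 5: 15 = 15
  USB stick 6: 12 + 10 = 22
  USB stick 7: 11 + 8 = 19
Every load is within 22 GB, so 7 USB sticks suffice.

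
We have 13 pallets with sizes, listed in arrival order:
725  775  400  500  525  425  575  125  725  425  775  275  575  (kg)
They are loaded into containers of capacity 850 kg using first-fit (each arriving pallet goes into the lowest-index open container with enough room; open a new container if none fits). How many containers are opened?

  725 → container 1 (new)  [load 725/850]
  775 → container 2 (new)  [load 775/850]
  400 → container 3 (new)  [load 400/850]
  500 → container 4 (new)  [load 500/850]
  525 → container 5 (new)  [load 525/850]
  425 → container 3  [load 825/850]
  575 → container 6 (new)  [load 575/850]
  125 → container 1  [load 850/850]
  725 → container 7 (new)  [load 725/850]
  425 → container 8 (new)  [load 425/850]
  775 → container 9 (new)  [load 775/850]
  275 → container 4  [load 775/850]
  575 → container 10 (new)  [load 575/850]
10 containers opened.

10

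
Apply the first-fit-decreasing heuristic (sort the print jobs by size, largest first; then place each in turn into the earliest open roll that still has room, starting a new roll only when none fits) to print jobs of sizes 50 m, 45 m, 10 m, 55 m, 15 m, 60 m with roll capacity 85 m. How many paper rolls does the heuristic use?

Sorted descending: 60, 55, 50, 45, 15, 10.
  60 → roll 1 (new)  [load 60/85]
  55 → roll 2 (new)  [load 55/85]
  50 → roll 3 (new)  [load 50/85]
  45 → roll 4 (new)  [load 45/85]
  15 → roll 1  [load 75/85]
  10 → roll 1  [load 85/85]
4 paper rolls opened.

4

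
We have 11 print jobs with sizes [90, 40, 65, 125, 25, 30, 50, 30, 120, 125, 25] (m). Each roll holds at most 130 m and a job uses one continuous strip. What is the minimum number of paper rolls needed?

6

Total = 125 + 125 + 120 + 90 + 65 + 50 + 40 + 30 + 30 + 25 + 25 = 725 m.
Lower bound: ⌈725/130⌉ = 6 paper rolls.
A packing using 6 paper rolls:
  roll 1: 125 = 125
  roll 2: 125 = 125
  roll 3: 120 = 120
  roll 4: 90 + 40 = 130
  roll 5: 65 + 50 = 115
  roll 6: 30 + 30 + 25 + 25 = 110
This matches the lower bound, so 6 is optimal.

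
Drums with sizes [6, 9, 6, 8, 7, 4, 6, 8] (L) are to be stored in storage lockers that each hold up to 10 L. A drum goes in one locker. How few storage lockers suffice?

Total = 9 + 8 + 8 + 7 + 6 + 6 + 6 + 4 = 54 L.
Lower bound: ⌈54/10⌉ = 6 storage lockers.
Also, 7 drums each exceed 5 L, and no two of those can share a locker, so at least 7 storage lockers are needed.
A packing using 7 storage lockers:
  locker 1: 9 = 9
  locker 2: 8 = 8
  locker 3: 8 = 8
  locker 4: 7 = 7
  locker 5: 6 + 4 = 10
  locker 6: 6 = 6
  locker 7: 6 = 6
This matches the lower bound, so 7 is optimal.

7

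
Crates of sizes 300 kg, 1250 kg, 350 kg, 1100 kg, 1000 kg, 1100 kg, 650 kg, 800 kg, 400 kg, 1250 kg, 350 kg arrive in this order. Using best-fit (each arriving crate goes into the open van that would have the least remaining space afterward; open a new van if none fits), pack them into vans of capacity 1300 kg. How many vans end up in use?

  300 → van 1 (new)  [load 300/1300]
  1250 → van 2 (new)  [load 1250/1300]
  350 → van 1  [load 650/1300]
  1100 → van 3 (new)  [load 1100/1300]
  1000 → van 4 (new)  [load 1000/1300]
  1100 → van 5 (new)  [load 1100/1300]
  650 → van 1  [load 1300/1300]
  800 → van 6 (new)  [load 800/1300]
  400 → van 6  [load 1200/1300]
  1250 → van 7 (new)  [load 1250/1300]
  350 → van 8 (new)  [load 350/1300]
8 vans opened.

8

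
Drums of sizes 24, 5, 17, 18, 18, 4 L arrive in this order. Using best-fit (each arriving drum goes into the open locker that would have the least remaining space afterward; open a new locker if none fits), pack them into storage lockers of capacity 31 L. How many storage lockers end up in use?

  24 → locker 1 (new)  [load 24/31]
  5 → locker 1  [load 29/31]
  17 → locker 2 (new)  [load 17/31]
  18 → locker 3 (new)  [load 18/31]
  18 → locker 4 (new)  [load 18/31]
  4 → locker 3  [load 22/31]
4 storage lockers opened.

4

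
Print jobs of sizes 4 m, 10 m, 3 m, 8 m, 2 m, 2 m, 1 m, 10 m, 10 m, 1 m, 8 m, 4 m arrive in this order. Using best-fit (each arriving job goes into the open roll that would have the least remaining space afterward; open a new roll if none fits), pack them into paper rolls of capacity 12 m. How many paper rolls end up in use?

6

  4 → roll 1 (new)  [load 4/12]
  10 → roll 2 (new)  [load 10/12]
  3 → roll 1  [load 7/12]
  8 → roll 3 (new)  [load 8/12]
  2 → roll 2  [load 12/12]
  2 → roll 3  [load 10/12]
  1 → roll 3  [load 11/12]
  10 → roll 4 (new)  [load 10/12]
  10 → roll 5 (new)  [load 10/12]
  1 → roll 3  [load 12/12]
  8 → roll 6 (new)  [load 8/12]
  4 → roll 6  [load 12/12]
6 paper rolls opened.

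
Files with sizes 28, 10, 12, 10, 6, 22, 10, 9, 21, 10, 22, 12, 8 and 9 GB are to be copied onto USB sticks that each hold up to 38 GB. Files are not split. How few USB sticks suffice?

Total = 28 + 22 + 22 + 21 + 12 + 12 + 10 + 10 + 10 + 10 + 9 + 9 + 8 + 6 = 189 GB.
Lower bound: ⌈189/38⌉ = 5 USB sticks.
A packing using 6 USB sticks:
  USB stick 1: 28 + 10 = 38
  USB stick 2: 22 + 12 = 34
  USB stick 3: 22 + 12 = 34
  USB stick 4: 21 + 10 + 6 = 37
  USB stick 5: 10 + 10 + 9 + 9 = 38
  USB stick 6: 8 = 8
No arrangement into 5 USB sticks stays within capacity, so 6 is optimal.

6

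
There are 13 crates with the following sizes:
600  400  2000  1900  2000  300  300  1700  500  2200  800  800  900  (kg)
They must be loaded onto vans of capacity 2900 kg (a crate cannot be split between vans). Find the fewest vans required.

Total = 2200 + 2000 + 2000 + 1900 + 1700 + 900 + 800 + 800 + 600 + 500 + 400 + 300 + 300 = 14400 kg.
Lower bound: ⌈14400/2900⌉ = 5 vans.
A packing using 6 vans:
  van 1: 2200 + 600 = 2800
  van 2: 2000 + 900 = 2900
  van 3: 2000 + 800 = 2800
  van 4: 1900 + 800 = 2700
  van 5: 1700 + 500 + 400 + 300 = 2900
  van 6: 300 = 300
No arrangement into 5 vans stays within capacity, so 6 is optimal.

6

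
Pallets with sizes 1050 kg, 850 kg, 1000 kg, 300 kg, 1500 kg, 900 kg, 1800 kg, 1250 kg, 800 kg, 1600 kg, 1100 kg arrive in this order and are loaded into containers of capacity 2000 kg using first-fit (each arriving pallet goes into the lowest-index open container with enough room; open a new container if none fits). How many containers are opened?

8

  1050 → container 1 (new)  [load 1050/2000]
  850 → container 1  [load 1900/2000]
  1000 → container 2 (new)  [load 1000/2000]
  300 → container 2  [load 1300/2000]
  1500 → container 3 (new)  [load 1500/2000]
  900 → container 4 (new)  [load 900/2000]
  1800 → container 5 (new)  [load 1800/2000]
  1250 → container 6 (new)  [load 1250/2000]
  800 → container 4  [load 1700/2000]
  1600 → container 7 (new)  [load 1600/2000]
  1100 → container 8 (new)  [load 1100/2000]
8 containers opened.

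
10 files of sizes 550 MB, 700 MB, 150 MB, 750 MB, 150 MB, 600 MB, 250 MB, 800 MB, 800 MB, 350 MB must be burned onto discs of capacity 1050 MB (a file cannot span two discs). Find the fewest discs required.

Total = 800 + 800 + 750 + 700 + 600 + 550 + 350 + 250 + 150 + 150 = 5100 MB.
Lower bound: ⌈5100/1050⌉ = 5 discs.
Also, 6 files each exceed 525 MB, and no two of those can share a disc, so at least 6 discs are needed.
A packing using 6 discs:
  disc 1: 800 + 250 = 1050
  disc 2: 800 + 150 = 950
  disc 3: 750 + 150 = 900
  disc 4: 700 + 350 = 1050
  disc 5: 600 = 600
  disc 6: 550 = 550
This matches the lower bound, so 6 is optimal.

6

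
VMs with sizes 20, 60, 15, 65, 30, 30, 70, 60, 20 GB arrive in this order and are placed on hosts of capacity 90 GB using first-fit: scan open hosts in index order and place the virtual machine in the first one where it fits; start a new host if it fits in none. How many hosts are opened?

  20 → host 1 (new)  [load 20/90]
  60 → host 1  [load 80/90]
  15 → host 2 (new)  [load 15/90]
  65 → host 2  [load 80/90]
  30 → host 3 (new)  [load 30/90]
  30 → host 3  [load 60/90]
  70 → host 4 (new)  [load 70/90]
  60 → host 5 (new)  [load 60/90]
  20 → host 3  [load 80/90]
5 hosts opened.

5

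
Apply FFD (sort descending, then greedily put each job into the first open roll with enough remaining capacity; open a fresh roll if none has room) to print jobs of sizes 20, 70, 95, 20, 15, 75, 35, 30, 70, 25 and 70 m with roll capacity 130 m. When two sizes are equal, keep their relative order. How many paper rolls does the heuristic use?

5

Sorted descending: 95, 75, 70, 70, 70, 35, 30, 25, 20, 20, 15.
  95 → roll 1 (new)  [load 95/130]
  75 → roll 2 (new)  [load 75/130]
  70 → roll 3 (new)  [load 70/130]
  70 → roll 4 (new)  [load 70/130]
  70 → roll 5 (new)  [load 70/130]
  35 → roll 1  [load 130/130]
  30 → roll 2  [load 105/130]
  25 → roll 2  [load 130/130]
  20 → roll 3  [load 90/130]
  20 → roll 3  [load 110/130]
  15 → roll 3  [load 125/130]
5 paper rolls opened.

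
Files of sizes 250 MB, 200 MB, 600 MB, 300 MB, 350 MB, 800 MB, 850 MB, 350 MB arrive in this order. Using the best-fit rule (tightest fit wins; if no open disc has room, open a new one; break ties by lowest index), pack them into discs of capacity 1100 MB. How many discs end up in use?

4

  250 → disc 1 (new)  [load 250/1100]
  200 → disc 1  [load 450/1100]
  600 → disc 1  [load 1050/1100]
  300 → disc 2 (new)  [load 300/1100]
  350 → disc 2  [load 650/1100]
  800 → disc 3 (new)  [load 800/1100]
  850 → disc 4 (new)  [load 850/1100]
  350 → disc 2  [load 1000/1100]
4 discs opened.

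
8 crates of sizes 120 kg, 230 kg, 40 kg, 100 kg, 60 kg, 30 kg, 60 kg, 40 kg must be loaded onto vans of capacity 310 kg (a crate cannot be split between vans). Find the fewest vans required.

3

Total = 230 + 120 + 100 + 60 + 60 + 40 + 40 + 30 = 680 kg.
Lower bound: ⌈680/310⌉ = 3 vans.
A packing using 3 vans:
  van 1: 230 + 60 = 290
  van 2: 120 + 100 + 60 + 30 = 310
  van 3: 40 + 40 = 80
This matches the lower bound, so 3 is optimal.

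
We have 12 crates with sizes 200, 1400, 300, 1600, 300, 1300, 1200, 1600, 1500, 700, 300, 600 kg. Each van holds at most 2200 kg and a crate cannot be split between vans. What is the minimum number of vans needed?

6

Total = 1600 + 1600 + 1500 + 1400 + 1300 + 1200 + 700 + 600 + 300 + 300 + 300 + 200 = 11000 kg.
Lower bound: ⌈11000/2200⌉ = 5 vans.
Also, 6 crates each exceed 1100 kg, and no two of those can share a van, so at least 6 vans are needed.
A packing using 6 vans:
  van 1: 1600 + 600 = 2200
  van 2: 1600 + 300 + 300 = 2200
  van 3: 1500 + 700 = 2200
  van 4: 1400 + 300 + 200 = 1900
  van 5: 1300 = 1300
  van 6: 1200 = 1200
This matches the lower bound, so 6 is optimal.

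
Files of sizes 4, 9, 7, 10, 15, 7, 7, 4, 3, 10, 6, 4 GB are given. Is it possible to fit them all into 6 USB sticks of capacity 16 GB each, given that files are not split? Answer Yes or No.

Yes

A valid assignment using 6 USB sticks:
  USB stick 1: 15 = 15
  USB stick 2: 10 + 6 = 16
  USB stick 3: 10 + 4 = 14
  USB stick 4: 9 + 7 = 16
  USB stick 5: 7 + 7 = 14
  USB stick 6: 4 + 4 + 3 = 11
Every load is within 16 GB, so 6 USB sticks suffice.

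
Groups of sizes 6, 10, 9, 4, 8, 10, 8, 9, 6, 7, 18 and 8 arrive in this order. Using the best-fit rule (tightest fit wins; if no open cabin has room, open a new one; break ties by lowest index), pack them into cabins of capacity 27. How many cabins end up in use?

5

  6 → cabin 1 (new)  [load 6/27]
  10 → cabin 1  [load 16/27]
  9 → cabin 1  [load 25/27]
  4 → cabin 2 (new)  [load 4/27]
  8 → cabin 2  [load 12/27]
  10 → cabin 2  [load 22/27]
  8 → cabin 3 (new)  [load 8/27]
  9 → cabin 3  [load 17/27]
  6 → cabin 3  [load 23/27]
  7 → cabin 4 (new)  [load 7/27]
  18 → cabin 4  [load 25/27]
  8 → cabin 5 (new)  [load 8/27]
5 cabins opened.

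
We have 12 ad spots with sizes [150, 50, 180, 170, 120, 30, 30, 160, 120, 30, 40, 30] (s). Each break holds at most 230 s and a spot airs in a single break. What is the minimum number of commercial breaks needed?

6

Total = 180 + 170 + 160 + 150 + 120 + 120 + 50 + 40 + 30 + 30 + 30 + 30 = 1110 s.
Lower bound: ⌈1110/230⌉ = 5 commercial breaks.
Also, 6 ad spots each exceed 115 s, and no two of those can share a break, so at least 6 commercial breaks are needed.
A packing using 6 commercial breaks:
  break 1: 180 + 50 = 230
  break 2: 170 + 40 = 210
  break 3: 160 + 30 + 30 = 220
  break 4: 150 + 30 + 30 = 210
  break 5: 120 = 120
  break 6: 120 = 120
This matches the lower bound, so 6 is optimal.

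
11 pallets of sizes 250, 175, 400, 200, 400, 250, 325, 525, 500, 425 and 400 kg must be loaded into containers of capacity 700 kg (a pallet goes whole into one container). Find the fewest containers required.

7

Total = 525 + 500 + 425 + 400 + 400 + 400 + 325 + 250 + 250 + 200 + 175 = 3850 kg.
Lower bound: ⌈3850/700⌉ = 6 containers.
A packing using 7 containers:
  container 1: 525 + 175 = 700
  container 2: 500 + 200 = 700
  container 3: 425 + 250 = 675
  container 4: 400 + 250 = 650
  container 5: 400 = 400
  container 6: 400 = 400
  container 7: 325 = 325
No arrangement into 6 containers stays within capacity, so 7 is optimal.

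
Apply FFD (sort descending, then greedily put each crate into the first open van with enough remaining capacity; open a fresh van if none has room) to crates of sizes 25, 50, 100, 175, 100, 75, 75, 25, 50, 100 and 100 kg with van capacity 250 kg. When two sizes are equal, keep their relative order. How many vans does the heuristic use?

4

Sorted descending: 175, 100, 100, 100, 100, 75, 75, 50, 50, 25, 25.
  175 → van 1 (new)  [load 175/250]
  100 → van 2 (new)  [load 100/250]
  100 → van 2  [load 200/250]
  100 → van 3 (new)  [load 100/250]
  100 → van 3  [load 200/250]
  75 → van 1  [load 250/250]
  75 → van 4 (new)  [load 75/250]
  50 → van 2  [load 250/250]
  50 → van 3  [load 250/250]
  25 → van 4  [load 100/250]
  25 → van 4  [load 125/250]
4 vans opened.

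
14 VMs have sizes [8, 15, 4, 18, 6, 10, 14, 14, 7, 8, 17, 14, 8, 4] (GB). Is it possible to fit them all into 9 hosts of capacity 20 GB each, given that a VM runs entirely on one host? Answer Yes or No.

Yes

A valid assignment using 9 hosts:
  host 1: 18 = 18
  host 2: 17 = 17
  host 3: 15 + 4 = 19
  host 4: 14 + 6 = 20
  host 5: 14 + 4 = 18
  host 6: 14 = 14
  host 7: 10 + 8 = 18
  host 8: 8 + 8 = 16
  host 9: 7 = 7
Every load is within 20 GB, so 9 hosts suffice.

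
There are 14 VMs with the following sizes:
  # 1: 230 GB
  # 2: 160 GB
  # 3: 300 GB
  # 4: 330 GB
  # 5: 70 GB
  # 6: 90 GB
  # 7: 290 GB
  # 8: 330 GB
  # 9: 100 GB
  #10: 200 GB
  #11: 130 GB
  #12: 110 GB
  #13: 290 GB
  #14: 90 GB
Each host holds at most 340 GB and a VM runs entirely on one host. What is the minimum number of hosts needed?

9

Total = 330 + 330 + 300 + 290 + 290 + 230 + 200 + 160 + 130 + 110 + 100 + 90 + 90 + 70 = 2720 GB.
Lower bound: ⌈2720/340⌉ = 8 hosts.
A packing using 9 hosts:
  host 1: 330 = 330
  host 2: 330 = 330
  host 3: 300 = 300
  host 4: 290 = 290
  host 5: 290 = 290
  host 6: 230 + 110 = 340
  host 7: 200 + 130 = 330
  host 8: 160 + 100 + 70 = 330
  host 9: 90 + 90 = 180
No arrangement into 8 hosts stays within capacity, so 9 is optimal.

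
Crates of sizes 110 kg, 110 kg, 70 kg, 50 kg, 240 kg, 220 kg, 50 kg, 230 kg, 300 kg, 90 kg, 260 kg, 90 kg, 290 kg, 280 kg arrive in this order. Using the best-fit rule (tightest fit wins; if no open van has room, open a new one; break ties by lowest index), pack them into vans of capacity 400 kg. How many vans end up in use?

  110 → van 1 (new)  [load 110/400]
  110 → van 1  [load 220/400]
  70 → van 1  [load 290/400]
  50 → van 1  [load 340/400]
  240 → van 2 (new)  [load 240/400]
  220 → van 3 (new)  [load 220/400]
  50 → van 1  [load 390/400]
  230 → van 4 (new)  [load 230/400]
  300 → van 5 (new)  [load 300/400]
  90 → van 5  [load 390/400]
  260 → van 6 (new)  [load 260/400]
  90 → van 6  [load 350/400]
  290 → van 7 (new)  [load 290/400]
  280 → van 8 (new)  [load 280/400]
8 vans opened.

8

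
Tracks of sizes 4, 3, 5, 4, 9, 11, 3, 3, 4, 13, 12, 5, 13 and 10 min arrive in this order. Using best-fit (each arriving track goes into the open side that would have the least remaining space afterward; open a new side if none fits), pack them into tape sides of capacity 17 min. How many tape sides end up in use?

  4 → side 1 (new)  [load 4/17]
  3 → side 1  [load 7/17]
  5 → side 1  [load 12/17]
  4 → side 1  [load 16/17]
  9 → side 2 (new)  [load 9/17]
  11 → side 3 (new)  [load 11/17]
  3 → side 3  [load 14/17]
  3 → side 3  [load 17/17]
  4 → side 2  [load 13/17]
  13 → side 4 (new)  [load 13/17]
  12 → side 5 (new)  [load 12/17]
  5 → side 5  [load 17/17]
  13 → side 6 (new)  [load 13/17]
  10 → side 7 (new)  [load 10/17]
7 tape sides opened.

7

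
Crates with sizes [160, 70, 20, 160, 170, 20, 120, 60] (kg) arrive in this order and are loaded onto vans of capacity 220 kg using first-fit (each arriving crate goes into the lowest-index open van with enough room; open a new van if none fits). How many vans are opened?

4

  160 → van 1 (new)  [load 160/220]
  70 → van 2 (new)  [load 70/220]
  20 → van 1  [load 180/220]
  160 → van 3 (new)  [load 160/220]
  170 → van 4 (new)  [load 170/220]
  20 → van 1  [load 200/220]
  120 → van 2  [load 190/220]
  60 → van 3  [load 220/220]
4 vans opened.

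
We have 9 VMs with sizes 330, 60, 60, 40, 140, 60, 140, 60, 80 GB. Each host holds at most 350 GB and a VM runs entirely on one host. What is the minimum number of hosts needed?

Total = 330 + 140 + 140 + 80 + 60 + 60 + 60 + 60 + 40 = 970 GB.
Lower bound: ⌈970/350⌉ = 3 hosts.
A packing using 3 hosts:
  host 1: 330 = 330
  host 2: 140 + 140 + 60 = 340
  host 3: 80 + 60 + 60 + 60 + 40 = 300
This matches the lower bound, so 3 is optimal.

3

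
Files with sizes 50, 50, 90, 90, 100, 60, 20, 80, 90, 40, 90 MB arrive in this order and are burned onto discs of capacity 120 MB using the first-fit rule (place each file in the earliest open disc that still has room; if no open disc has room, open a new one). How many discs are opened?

  50 → disc 1 (new)  [load 50/120]
  50 → disc 1  [load 100/120]
  90 → disc 2 (new)  [load 90/120]
  90 → disc 3 (new)  [load 90/120]
  100 → disc 4 (new)  [load 100/120]
  60 → disc 5 (new)  [load 60/120]
  20 → disc 1  [load 120/120]
  80 → disc 6 (new)  [load 80/120]
  90 → disc 7 (new)  [load 90/120]
  40 → disc 5  [load 100/120]
  90 → disc 8 (new)  [load 90/120]
8 discs opened.

8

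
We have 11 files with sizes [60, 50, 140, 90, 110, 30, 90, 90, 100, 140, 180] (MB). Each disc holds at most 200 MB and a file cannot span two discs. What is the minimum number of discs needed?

Total = 180 + 140 + 140 + 110 + 100 + 90 + 90 + 90 + 60 + 50 + 30 = 1080 MB.
Lower bound: ⌈1080/200⌉ = 6 discs.
A packing using 6 discs:
  disc 1: 180 = 180
  disc 2: 140 + 60 = 200
  disc 3: 140 + 50 = 190
  disc 4: 110 + 90 = 200
  disc 5: 100 + 90 = 190
  disc 6: 90 + 30 = 120
This matches the lower bound, so 6 is optimal.

6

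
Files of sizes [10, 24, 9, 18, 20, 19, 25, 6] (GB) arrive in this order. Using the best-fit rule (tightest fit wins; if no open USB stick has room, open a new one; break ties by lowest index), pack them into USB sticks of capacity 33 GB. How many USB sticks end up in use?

  10 → USB stick 1 (new)  [load 10/33]
  24 → USB stick 2 (new)  [load 24/33]
  9 → USB stick 2  [load 33/33]
  18 → USB stick 1  [load 28/33]
  20 → USB stick 3 (new)  [load 20/33]
  19 → USB stick 4 (new)  [load 19/33]
  25 → USB stick 5 (new)  [load 25/33]
  6 → USB stick 5  [load 31/33]
5 USB sticks opened.

5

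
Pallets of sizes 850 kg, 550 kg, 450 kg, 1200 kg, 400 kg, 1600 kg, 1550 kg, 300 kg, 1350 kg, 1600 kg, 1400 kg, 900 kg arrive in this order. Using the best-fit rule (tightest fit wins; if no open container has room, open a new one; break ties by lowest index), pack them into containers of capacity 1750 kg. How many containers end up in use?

8

  850 → container 1 (new)  [load 850/1750]
  550 → container 1  [load 1400/1750]
  450 → container 2 (new)  [load 450/1750]
  1200 → container 2  [load 1650/1750]
  400 → container 3 (new)  [load 400/1750]
  1600 → container 4 (new)  [load 1600/1750]
  1550 → container 5 (new)  [load 1550/1750]
  300 → container 1  [load 1700/1750]
  1350 → container 3  [load 1750/1750]
  1600 → container 6 (new)  [load 1600/1750]
  1400 → container 7 (new)  [load 1400/1750]
  900 → container 8 (new)  [load 900/1750]
8 containers opened.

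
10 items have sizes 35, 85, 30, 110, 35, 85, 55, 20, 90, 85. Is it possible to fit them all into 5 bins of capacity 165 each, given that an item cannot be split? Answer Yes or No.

Yes

A valid assignment using 5 bins:
  bin 1: 110 + 55 = 165
  bin 2: 90 + 35 + 35 = 160
  bin 3: 85 + 30 + 20 = 135
  bin 4: 85 = 85
  bin 5: 85 = 85
Every load is within 165, so 5 bins suffice.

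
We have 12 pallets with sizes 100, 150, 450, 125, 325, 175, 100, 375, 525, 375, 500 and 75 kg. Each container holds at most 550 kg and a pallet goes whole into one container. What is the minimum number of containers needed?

Total = 525 + 500 + 450 + 375 + 375 + 325 + 175 + 150 + 125 + 100 + 100 + 75 = 3275 kg.
Lower bound: ⌈3275/550⌉ = 6 containers.
A packing using 7 containers:
  container 1: 525 = 525
  container 2: 500 = 500
  container 3: 450 + 100 = 550
  container 4: 375 + 175 = 550
  container 5: 375 + 150 = 525
  container 6: 325 + 125 + 100 = 550
  container 7: 75 = 75
No arrangement into 6 containers stays within capacity, so 7 is optimal.

7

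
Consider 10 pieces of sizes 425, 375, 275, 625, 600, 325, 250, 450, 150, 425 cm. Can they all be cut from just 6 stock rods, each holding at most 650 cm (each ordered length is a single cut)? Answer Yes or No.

No

Total = 3900 cm; ⌈3900/650⌉ = 6.
The bound of 6 does not rule out 6, but exhaustive search shows no assignment into 6 stock rods of capacity 650 cm exists — the minimum is 7.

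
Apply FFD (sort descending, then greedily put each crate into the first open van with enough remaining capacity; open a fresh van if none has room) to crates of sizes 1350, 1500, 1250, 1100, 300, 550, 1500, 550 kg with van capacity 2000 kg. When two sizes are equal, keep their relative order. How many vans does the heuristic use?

Sorted descending: 1500, 1500, 1350, 1250, 1100, 550, 550, 300.
  1500 → van 1 (new)  [load 1500/2000]
  1500 → van 2 (new)  [load 1500/2000]
  1350 → van 3 (new)  [load 1350/2000]
  1250 → van 4 (new)  [load 1250/2000]
  1100 → van 5 (new)  [load 1100/2000]
  550 → van 3  [load 1900/2000]
  550 → van 4  [load 1800/2000]
  300 → van 1  [load 1800/2000]
5 vans opened.

5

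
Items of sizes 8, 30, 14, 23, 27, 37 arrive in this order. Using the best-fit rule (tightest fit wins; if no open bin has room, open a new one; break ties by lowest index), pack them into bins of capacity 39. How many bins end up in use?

4

  8 → bin 1 (new)  [load 8/39]
  30 → bin 1  [load 38/39]
  14 → bin 2 (new)  [load 14/39]
  23 → bin 2  [load 37/39]
  27 → bin 3 (new)  [load 27/39]
  37 → bin 4 (new)  [load 37/39]
4 bins opened.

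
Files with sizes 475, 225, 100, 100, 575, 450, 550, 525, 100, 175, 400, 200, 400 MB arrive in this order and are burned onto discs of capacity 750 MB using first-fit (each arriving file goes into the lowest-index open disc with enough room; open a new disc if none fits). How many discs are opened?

  475 → disc 1 (new)  [load 475/750]
  225 → disc 1  [load 700/750]
  100 → disc 2 (new)  [load 100/750]
  100 → disc 2  [load 200/750]
  575 → disc 3 (new)  [load 575/750]
  450 → disc 2  [load 650/750]
  550 → disc 4 (new)  [load 550/750]
  525 → disc 5 (new)  [load 525/750]
  100 → disc 2  [load 750/750]
  175 → disc 3  [load 750/750]
  400 → disc 6 (new)  [load 400/750]
  200 → disc 4  [load 750/750]
  400 → disc 7 (new)  [load 400/750]
7 discs opened.

7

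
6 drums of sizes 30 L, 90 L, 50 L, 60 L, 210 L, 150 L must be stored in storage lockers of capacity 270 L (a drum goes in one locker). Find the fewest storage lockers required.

Total = 210 + 150 + 90 + 60 + 50 + 30 = 590 L.
Lower bound: ⌈590/270⌉ = 3 storage lockers.
A packing using 3 storage lockers:
  locker 1: 210 + 60 = 270
  locker 2: 150 + 90 + 30 = 270
  locker 3: 50 = 50
This matches the lower bound, so 3 is optimal.

3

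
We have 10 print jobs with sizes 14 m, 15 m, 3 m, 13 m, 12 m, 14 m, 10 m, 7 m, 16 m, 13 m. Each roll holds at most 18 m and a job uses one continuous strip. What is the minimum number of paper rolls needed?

Total = 16 + 15 + 14 + 14 + 13 + 13 + 12 + 10 + 7 + 3 = 117 m.
Lower bound: ⌈117/18⌉ = 7 paper rolls.
Also, 8 print jobs each exceed 9 m, and no two of those can share a roll, so at least 8 paper rolls are needed.
A packing using 8 paper rolls:
  roll 1: 16 = 16
  roll 2: 15 + 3 = 18
  roll 3: 14 = 14
  roll 4: 14 = 14
  roll 5: 13 = 13
  roll 6: 13 = 13
  roll 7: 12 = 12
  roll 8: 10 + 7 = 17
This matches the lower bound, so 8 is optimal.

8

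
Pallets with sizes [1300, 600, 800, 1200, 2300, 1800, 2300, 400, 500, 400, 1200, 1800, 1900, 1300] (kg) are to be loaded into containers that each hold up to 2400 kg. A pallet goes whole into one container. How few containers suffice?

8

Total = 2300 + 2300 + 1900 + 1800 + 1800 + 1300 + 1300 + 1200 + 1200 + 800 + 600 + 500 + 400 + 400 = 17800 kg.
Lower bound: ⌈17800/2400⌉ = 8 containers.
A packing using 8 containers:
  container 1: 2300 = 2300
  container 2: 2300 = 2300
  container 3: 1900 + 500 = 2400
  container 4: 1800 + 600 = 2400
  container 5: 1800 + 400 = 2200
  container 6: 1300 + 800 = 2100
  container 7: 1300 + 400 = 1700
  container 8: 1200 + 1200 = 2400
This matches the lower bound, so 8 is optimal.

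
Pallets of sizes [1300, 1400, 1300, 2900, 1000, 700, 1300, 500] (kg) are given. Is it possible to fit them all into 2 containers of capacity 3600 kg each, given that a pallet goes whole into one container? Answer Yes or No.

No

Total = 10400 kg; ⌈10400/3600⌉ = 3.
At least 3 containers are required, but only 2 are allowed.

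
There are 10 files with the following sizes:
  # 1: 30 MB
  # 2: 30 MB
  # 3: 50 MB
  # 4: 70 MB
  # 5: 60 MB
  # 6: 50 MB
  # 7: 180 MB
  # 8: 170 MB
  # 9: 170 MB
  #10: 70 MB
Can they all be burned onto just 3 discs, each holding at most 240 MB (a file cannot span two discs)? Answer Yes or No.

Total = 880 MB; ⌈880/240⌉ = 4.
At least 4 discs are required, but only 3 are allowed.

No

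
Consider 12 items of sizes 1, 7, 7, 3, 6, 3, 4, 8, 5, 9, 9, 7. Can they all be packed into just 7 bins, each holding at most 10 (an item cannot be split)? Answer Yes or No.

No

Total = 69; ⌈69/10⌉ = 7.
The bound of 7 does not rule out 7, but exhaustive search shows no assignment into 7 bins of capacity 10 exists — the minimum is 8.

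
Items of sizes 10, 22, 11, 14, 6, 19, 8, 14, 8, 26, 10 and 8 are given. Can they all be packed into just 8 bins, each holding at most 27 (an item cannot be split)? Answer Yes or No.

A valid assignment using 7 bins:
  bin 1: 26 = 26
  bin 2: 22 = 22
  bin 3: 19 + 8 = 27
  bin 4: 14 + 11 = 25
  bin 5: 14 + 10 = 24
  bin 6: 10 + 8 + 8 = 26
  bin 7: 6 = 6
That uses only 7 ≤ 8, so 8 bins are enough.

Yes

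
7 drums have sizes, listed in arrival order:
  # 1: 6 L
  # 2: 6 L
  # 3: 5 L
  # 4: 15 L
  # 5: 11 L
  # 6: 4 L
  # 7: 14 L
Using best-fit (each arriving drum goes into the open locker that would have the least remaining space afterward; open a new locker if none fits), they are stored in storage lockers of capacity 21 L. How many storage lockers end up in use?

  6 → locker 1 (new)  [load 6/21]
  6 → locker 1  [load 12/21]
  5 → locker 1  [load 17/21]
  15 → locker 2 (new)  [load 15/21]
  11 → locker 3 (new)  [load 11/21]
  4 → locker 1  [load 21/21]
  14 → locker 4 (new)  [load 14/21]
4 storage lockers opened.

4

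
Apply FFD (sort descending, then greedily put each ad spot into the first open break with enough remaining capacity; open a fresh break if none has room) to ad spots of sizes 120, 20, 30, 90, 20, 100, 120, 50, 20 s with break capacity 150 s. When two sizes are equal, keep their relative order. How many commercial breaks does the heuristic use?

Sorted descending: 120, 120, 100, 90, 50, 30, 20, 20, 20.
  120 → break 1 (new)  [load 120/150]
  120 → break 2 (new)  [load 120/150]
  100 → break 3 (new)  [load 100/150]
  90 → break 4 (new)  [load 90/150]
  50 → break 3  [load 150/150]
  30 → break 1  [load 150/150]
  20 → break 2  [load 140/150]
  20 → break 4  [load 110/150]
  20 → break 4  [load 130/150]
4 commercial breaks opened.

4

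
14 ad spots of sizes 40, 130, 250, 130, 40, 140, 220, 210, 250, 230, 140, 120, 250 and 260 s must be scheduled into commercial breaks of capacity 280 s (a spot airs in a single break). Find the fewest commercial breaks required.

Total = 260 + 250 + 250 + 250 + 230 + 220 + 210 + 140 + 140 + 130 + 130 + 120 + 40 + 40 = 2410 s.
Lower bound: ⌈2410/280⌉ = 9 commercial breaks.
A packing using 10 commercial breaks:
  break 1: 260 = 260
  break 2: 250 = 250
  break 3: 250 = 250
  break 4: 250 = 250
  break 5: 230 + 40 = 270
  break 6: 220 + 40 = 260
  break 7: 210 = 210
  break 8: 140 + 140 = 280
  break 9: 130 + 130 = 260
  break 10: 120 = 120
No arrangement into 9 commercial breaks stays within capacity, so 10 is optimal.

10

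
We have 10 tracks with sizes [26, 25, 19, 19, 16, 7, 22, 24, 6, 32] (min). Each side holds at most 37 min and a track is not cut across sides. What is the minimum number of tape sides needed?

7

Total = 32 + 26 + 25 + 24 + 22 + 19 + 19 + 16 + 7 + 6 = 196 min.
Lower bound: ⌈196/37⌉ = 6 tape sides.
Also, 7 tracks each exceed 37/2 min, and no two of those can share a side, so at least 7 tape sides are needed.
A packing using 7 tape sides:
  side 1: 32 = 32
  side 2: 26 + 7 = 33
  side 3: 25 + 6 = 31
  side 4: 24 = 24
  side 5: 22 = 22
  side 6: 19 + 16 = 35
  side 7: 19 = 19
This matches the lower bound, so 7 is optimal.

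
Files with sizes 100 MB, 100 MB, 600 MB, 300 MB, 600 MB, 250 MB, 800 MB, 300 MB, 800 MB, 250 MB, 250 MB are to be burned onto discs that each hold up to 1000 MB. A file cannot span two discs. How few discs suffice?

5

Total = 800 + 800 + 600 + 600 + 300 + 300 + 250 + 250 + 250 + 100 + 100 = 4350 MB.
Lower bound: ⌈4350/1000⌉ = 5 discs.
A packing using 5 discs:
  disc 1: 800 + 100 + 100 = 1000
  disc 2: 800 = 800
  disc 3: 600 + 300 = 900
  disc 4: 600 + 300 = 900
  disc 5: 250 + 250 + 250 = 750
This matches the lower bound, so 5 is optimal.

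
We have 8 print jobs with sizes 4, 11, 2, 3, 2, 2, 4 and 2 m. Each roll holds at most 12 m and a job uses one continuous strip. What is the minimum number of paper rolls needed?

3

Total = 11 + 4 + 4 + 3 + 2 + 2 + 2 + 2 = 30 m.
Lower bound: ⌈30/12⌉ = 3 paper rolls.
A packing using 3 paper rolls:
  roll 1: 11 = 11
  roll 2: 4 + 4 + 3 = 11
  roll 3: 2 + 2 + 2 + 2 = 8
This matches the lower bound, so 3 is optimal.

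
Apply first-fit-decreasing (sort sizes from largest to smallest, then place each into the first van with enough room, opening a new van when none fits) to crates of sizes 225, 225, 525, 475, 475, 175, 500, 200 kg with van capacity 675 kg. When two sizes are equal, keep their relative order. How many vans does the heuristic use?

5

Sorted descending: 525, 500, 475, 475, 225, 225, 200, 175.
  525 → van 1 (new)  [load 525/675]
  500 → van 2 (new)  [load 500/675]
  475 → van 3 (new)  [load 475/675]
  475 → van 4 (new)  [load 475/675]
  225 → van 5 (new)  [load 225/675]
  225 → van 5  [load 450/675]
  200 → van 3  [load 675/675]
  175 → van 2  [load 675/675]
5 vans opened.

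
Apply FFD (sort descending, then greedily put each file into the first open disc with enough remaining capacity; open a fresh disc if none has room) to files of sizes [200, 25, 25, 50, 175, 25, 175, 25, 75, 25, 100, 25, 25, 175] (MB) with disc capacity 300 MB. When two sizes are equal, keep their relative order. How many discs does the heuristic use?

4

Sorted descending: 200, 175, 175, 175, 100, 75, 50, 25, 25, 25, 25, 25, 25, 25.
  200 → disc 1 (new)  [load 200/300]
  175 → disc 2 (new)  [load 175/300]
  175 → disc 3 (new)  [load 175/300]
  175 → disc 4 (new)  [load 175/300]
  100 → disc 1  [load 300/300]
  75 → disc 2  [load 250/300]
  50 → disc 2  [load 300/300]
  25 → disc 3  [load 200/300]
  25 → disc 3  [load 225/300]
  25 → disc 3  [load 250/300]
  25 → disc 3  [load 275/300]
  25 → disc 3  [load 300/300]
  25 → disc 4  [load 200/300]
  25 → disc 4  [load 225/300]
4 discs opened.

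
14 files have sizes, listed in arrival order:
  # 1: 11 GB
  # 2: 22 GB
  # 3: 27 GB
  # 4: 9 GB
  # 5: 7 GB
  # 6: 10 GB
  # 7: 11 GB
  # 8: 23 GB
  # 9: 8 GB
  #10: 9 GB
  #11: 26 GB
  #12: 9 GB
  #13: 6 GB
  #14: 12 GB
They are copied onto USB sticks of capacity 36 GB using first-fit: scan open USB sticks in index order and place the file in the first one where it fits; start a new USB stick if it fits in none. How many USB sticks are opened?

  11 → USB stick 1 (new)  [load 11/36]
  22 → USB stick 1  [load 33/36]
  27 → USB stick 2 (new)  [load 27/36]
  9 → USB stick 2  [load 36/36]
  7 → USB stick 3 (new)  [load 7/36]
  10 → USB stick 3  [load 17/36]
  11 → USB stick 3  [load 28/36]
  23 → USB stick 4 (new)  [load 23/36]
  8 → USB stick 3  [load 36/36]
  9 → USB stick 4  [load 32/36]
  26 → USB stick 5 (new)  [load 26/36]
  9 → USB stick 5  [load 35/36]
  6 → USB stick 6 (new)  [load 6/36]
  12 → USB stick 6  [load 18/36]
6 USB sticks opened.

6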